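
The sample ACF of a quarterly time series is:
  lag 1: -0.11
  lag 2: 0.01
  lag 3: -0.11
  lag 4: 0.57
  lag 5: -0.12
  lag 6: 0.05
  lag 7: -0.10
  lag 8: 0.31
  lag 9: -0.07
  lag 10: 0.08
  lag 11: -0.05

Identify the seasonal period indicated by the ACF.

4

The largest autocorrelation is r_4 = 0.57, with a weaker echo at lag 8 (0.31); the remaining lags stay at or below 0.08.
The dominant spike at lag 4 indicates a seasonal period of 4.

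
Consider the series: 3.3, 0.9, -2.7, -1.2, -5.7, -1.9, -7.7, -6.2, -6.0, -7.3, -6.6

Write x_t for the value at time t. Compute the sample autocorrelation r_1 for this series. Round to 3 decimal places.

0.433

Mean x̄ = (3.3 + 0.9 − 2.7 − 1.2 − 5.7 − 1.9 − 7.7 − 6.2 − 6.0 − 7.3 − 6.6)/11 = -3.7364
Numerator Σ_{t=1}^{10}(x_t−x̄)(x_{t+1}−x̄) = 57.8050
Denominator Σ(x_t−x̄)² = 133.5455
r_1 = 57.8050 / 133.5455 = 0.433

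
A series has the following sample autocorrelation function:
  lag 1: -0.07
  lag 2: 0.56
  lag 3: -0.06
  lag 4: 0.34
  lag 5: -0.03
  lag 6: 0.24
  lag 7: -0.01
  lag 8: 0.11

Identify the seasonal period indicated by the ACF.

2

The largest autocorrelation is r_2 = 0.56, with weaker echoes at lags 4 (0.34) and 6 (0.24); the remaining lags stay at or below 0.11.
The dominant spike at lag 2 indicates a seasonal period of 2.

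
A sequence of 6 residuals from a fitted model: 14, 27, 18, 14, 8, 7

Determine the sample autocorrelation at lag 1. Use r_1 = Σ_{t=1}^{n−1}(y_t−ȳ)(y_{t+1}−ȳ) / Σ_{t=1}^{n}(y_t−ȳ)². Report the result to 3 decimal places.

Mean ȳ = (14 + 27 + 18 + 14 + 8 + 7)/6 = 14.6667
Numerator Σ_{t=1}^{5}(y_t−ȳ)(y_{t+1}−ȳ) = 86.2222
Denominator Σ(y_t−ȳ)² = 267.3333
r_1 = 86.2222 / 267.3333 = 0.323

0.323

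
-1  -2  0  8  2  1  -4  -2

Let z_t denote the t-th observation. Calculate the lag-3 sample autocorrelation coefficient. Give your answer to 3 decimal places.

Mean z̄ = (-1 − 2 + 0 + 8 + 2 + 1 − 4 − 2)/8 = 0.2500
Σ(z_t−z̄)(z_{t+3}−z̄) = (-9.6875) + (-3.9375) + (-0.1875) + (-32.9375) + (-3.9375) = -50.6875
Denominator Σ(z_t−z̄)² = 93.5000
r_3 = -50.6875 / 93.5000 = -0.542

-0.542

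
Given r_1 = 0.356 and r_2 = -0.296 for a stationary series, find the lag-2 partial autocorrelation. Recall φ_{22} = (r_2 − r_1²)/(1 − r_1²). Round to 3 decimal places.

-0.484

φ_{22} = (r_2 − r_1²) / (1 − r_1²)
r_1² = (0.356)² = 0.126736
Numerator = -0.296 − 0.1267 = -0.4227; denominator = 1 − 0.1267 = 0.8733
φ_{22} = -0.4227 / 0.8733 = -0.484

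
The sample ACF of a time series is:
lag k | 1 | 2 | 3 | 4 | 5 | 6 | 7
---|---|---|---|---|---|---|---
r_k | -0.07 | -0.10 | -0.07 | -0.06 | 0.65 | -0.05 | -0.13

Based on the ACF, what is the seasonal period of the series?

5

The largest autocorrelation is r_5 = 0.65; the remaining lags stay at or below -0.05.
The dominant spike at lag 5 indicates a seasonal period of 5.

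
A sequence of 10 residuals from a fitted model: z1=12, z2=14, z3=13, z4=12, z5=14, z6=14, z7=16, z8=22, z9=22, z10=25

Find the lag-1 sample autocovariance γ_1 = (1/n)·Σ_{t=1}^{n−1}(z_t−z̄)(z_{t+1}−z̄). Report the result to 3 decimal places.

Mean z̄ = (12 + 14 + 13 + 12 + 14 + 14 + 16 + 22 + 22 + 25)/10 = 16.4000
Σ_{t=1}^{9}(z_t−z̄)(z_{t+1}−z̄) = 128.2400
γ_1 = 128.2400 / 10 = 12.824

12.824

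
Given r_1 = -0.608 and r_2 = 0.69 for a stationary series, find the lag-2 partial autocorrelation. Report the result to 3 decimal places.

0.508

φ_{22} = (r_2 − r_1²) / (1 − r_1²)
r_1² = (-0.608)² = 0.369664
Numerator = 0.69 − 0.3697 = 0.3203; denominator = 1 − 0.3697 = 0.6303
φ_{22} = 0.3203 / 0.6303 = 0.508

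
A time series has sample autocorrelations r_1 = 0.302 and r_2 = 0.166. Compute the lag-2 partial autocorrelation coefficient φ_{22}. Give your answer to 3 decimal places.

0.082

φ_{22} = (r_2 − r_1²) / (1 − r_1²)
r_1² = (0.302)² = 0.091204
Numerator = 0.166 − 0.0912 = 0.0748; denominator = 1 − 0.0912 = 0.9088
φ_{22} = 0.0748 / 0.9088 = 0.082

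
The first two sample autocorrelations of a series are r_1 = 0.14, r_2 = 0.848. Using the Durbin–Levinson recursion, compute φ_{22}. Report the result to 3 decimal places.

φ_{22} = (r_2 − r_1²) / (1 − r_1²)
r_1² = (0.14)² = 0.0196
Numerator = 0.848 − 0.0196 = 0.8284; denominator = 1 − 0.0196 = 0.9804
φ_{22} = 0.8284 / 0.9804 = 0.845

0.845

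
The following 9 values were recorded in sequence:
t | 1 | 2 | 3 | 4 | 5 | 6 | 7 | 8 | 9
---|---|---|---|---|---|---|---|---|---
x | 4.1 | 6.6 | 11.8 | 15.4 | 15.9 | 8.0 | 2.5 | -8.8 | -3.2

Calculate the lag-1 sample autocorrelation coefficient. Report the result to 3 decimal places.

0.648

Mean x̄ = (4.1 + 6.6 + 11.8 + 15.4 + 15.9 + 8.0 + 2.5 − 8.8 − 3.2)/9 = 5.8111
Numerator Σ_{t=1}^{8}(x_t−x̄)(x_{t+1}−x̄) = 352.4199
Denominator Σ(x_t−x̄)² = 543.5889
r_1 = 352.4199 / 543.5889 = 0.648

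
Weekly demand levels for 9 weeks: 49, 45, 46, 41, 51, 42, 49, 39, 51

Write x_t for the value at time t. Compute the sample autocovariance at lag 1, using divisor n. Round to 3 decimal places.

Mean x̄ = (49 + 45 + 46 + 41 + 51 + 42 + 49 + 39 + 51)/9 = 45.8889
Σ_{t=1}^{8}(x_t−x̄)(x_{t+1}−x̄) = -117.0123
γ_1 = -117.0123 / 9 = -13.001

-13.001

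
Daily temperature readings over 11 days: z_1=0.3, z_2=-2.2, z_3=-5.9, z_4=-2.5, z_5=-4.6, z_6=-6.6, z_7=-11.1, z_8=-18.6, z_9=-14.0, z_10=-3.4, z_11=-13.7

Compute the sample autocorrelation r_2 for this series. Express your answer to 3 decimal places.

Mean z̄ = (0.3 − 2.2 − 5.9 − 2.5 − 4.6 − 6.6 − 11.1 − 18.6 − 14.0 − 3.4 − 13.7)/11 = -7.4818
Numerator Σ_{t=1}^{9}(z_t−z̄)(z_{t+2}−z̄) = 46.0757
Denominator Σ(z_t−z̄)² = 359.3764
r_2 = 46.0757 / 359.3764 = 0.128

0.128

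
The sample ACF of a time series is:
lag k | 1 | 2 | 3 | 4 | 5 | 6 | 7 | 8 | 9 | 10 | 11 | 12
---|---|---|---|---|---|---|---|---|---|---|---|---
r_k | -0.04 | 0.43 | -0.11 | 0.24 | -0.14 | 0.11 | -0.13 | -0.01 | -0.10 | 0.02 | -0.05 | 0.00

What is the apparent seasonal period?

The largest autocorrelation is r_2 = 0.43, with a weaker echo at lag 4 (0.24); the remaining lags stay at or below 0.11.
The dominant spike at lag 2 indicates a seasonal period of 2.

2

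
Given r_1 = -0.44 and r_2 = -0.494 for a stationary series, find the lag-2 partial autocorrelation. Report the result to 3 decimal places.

φ_{22} = (r_2 − r_1²) / (1 − r_1²)
r_1² = (-0.44)² = 0.1936
Numerator = -0.494 − 0.1936 = -0.6876; denominator = 1 − 0.1936 = 0.8064
φ_{22} = -0.6876 / 0.8064 = -0.853

-0.853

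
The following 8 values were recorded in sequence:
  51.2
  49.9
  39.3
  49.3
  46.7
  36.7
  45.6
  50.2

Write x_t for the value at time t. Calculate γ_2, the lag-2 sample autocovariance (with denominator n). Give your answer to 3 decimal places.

Mean x̄ = (51.2 + 49.9 + 39.3 + 49.3 + 46.7 + 36.7 + 45.6 + 50.2)/8 = 46.1125
Σ_{t=1}^{6}(x_t−x̄)(x_{t+2}−x̄) = -95.3653
γ_2 = -95.3653 / 8 = -11.921

-11.921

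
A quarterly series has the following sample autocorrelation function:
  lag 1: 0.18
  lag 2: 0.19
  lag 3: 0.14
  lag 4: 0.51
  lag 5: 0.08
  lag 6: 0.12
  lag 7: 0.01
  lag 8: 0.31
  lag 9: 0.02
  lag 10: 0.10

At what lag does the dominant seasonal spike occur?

4

The largest autocorrelation is r_4 = 0.51, with a weaker echo at lag 8 (0.31); the remaining lags stay at or below 0.19.
The dominant spike at lag 4 indicates a seasonal period of 4.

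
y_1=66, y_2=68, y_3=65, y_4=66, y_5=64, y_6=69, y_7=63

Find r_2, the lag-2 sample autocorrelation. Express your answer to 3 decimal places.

Mean ȳ = (66 + 68 + 65 + 66 + 64 + 69 + 63)/7 = 65.8571
Deviations from mean: 0.1429, 2.1429, -0.8571, 0.1429, -1.8571, 3.1429, -2.8571
Σ(y_t−ȳ)(y_{t+2}−ȳ) = (-0.1224) + (0.3061) + (1.5918) + (0.4490) + (5.3061) = 7.5306
Denominator Σ(y_t−ȳ)² = 26.8571
r_2 = 7.5306 / 26.8571 = 0.280

0.280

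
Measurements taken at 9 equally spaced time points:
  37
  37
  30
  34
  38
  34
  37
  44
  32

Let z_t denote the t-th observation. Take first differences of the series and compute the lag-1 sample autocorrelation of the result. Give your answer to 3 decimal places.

-0.335

First differences Δz: 0, -7, 4, 4, -4, 3, 7, -12
Mean of differences = -0.6250
Numerator Σ(Δz_t−Δz̄)(Δz_{t+1}−Δz̄) = -99.0156
Denominator Σ(Δz_t−Δz̄)² = 295.8750
r_1(Δz) = -99.0156 / 295.8750 = -0.335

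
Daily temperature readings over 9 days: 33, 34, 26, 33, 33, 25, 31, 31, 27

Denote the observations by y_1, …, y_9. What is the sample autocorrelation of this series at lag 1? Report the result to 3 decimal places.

Mean ȳ = (33 + 34 + 26 + 33 + 33 + 25 + 31 + 31 + 27)/9 = 30.3333
Numerator Σ_{t=1}^{8}(y_t−ȳ)(y_{t+1}−ȳ) = -30.1111
Denominator Σ(y_t−ȳ)² = 94.0000
r_1 = -30.1111 / 94.0000 = -0.320

-0.320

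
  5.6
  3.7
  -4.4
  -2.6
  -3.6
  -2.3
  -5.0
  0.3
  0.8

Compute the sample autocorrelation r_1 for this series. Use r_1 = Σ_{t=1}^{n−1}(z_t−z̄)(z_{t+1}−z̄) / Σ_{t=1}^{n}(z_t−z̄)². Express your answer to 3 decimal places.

0.289

Mean z̄ = (5.6 + 3.7 − 4.4 − 2.6 − 3.6 − 2.3 − 5.0 + 0.3 + 0.8)/9 = -0.8333
Numerator Σ_{t=1}^{8}(z_t−z̄)(z_{t+1}−z̄) = 31.4822
Denominator Σ(z_t−z̄)² = 108.9000
r_1 = 31.4822 / 108.9000 = 0.289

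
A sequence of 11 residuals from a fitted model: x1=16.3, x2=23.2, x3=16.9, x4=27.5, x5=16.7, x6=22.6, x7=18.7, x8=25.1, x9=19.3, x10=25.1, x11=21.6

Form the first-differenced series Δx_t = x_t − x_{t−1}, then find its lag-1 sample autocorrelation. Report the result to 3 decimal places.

First differences Δx: 6.9, -6.3, 10.6, -10.8, 5.9, -3.9, 6.4, -5.8, 5.8, -3.5
Mean of differences = 0.5300
Numerator Σ(Δx_t−Δx̄)(Δx_{t+1}−Δx̄) = -428.7679
Denominator Σ(Δx_t−Δx̄)² = 484.0010
r_1(Δx) = -428.7679 / 484.0010 = -0.886

-0.886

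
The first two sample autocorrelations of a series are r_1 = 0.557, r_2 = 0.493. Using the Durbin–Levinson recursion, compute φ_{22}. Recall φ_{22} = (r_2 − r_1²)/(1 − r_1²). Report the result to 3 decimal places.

φ_{22} = (r_2 − r_1²) / (1 − r_1²)
r_1² = (0.557)² = 0.310249
Numerator = 0.493 − 0.3102 = 0.1828; denominator = 1 − 0.3102 = 0.6898
φ_{22} = 0.1828 / 0.6898 = 0.265

0.265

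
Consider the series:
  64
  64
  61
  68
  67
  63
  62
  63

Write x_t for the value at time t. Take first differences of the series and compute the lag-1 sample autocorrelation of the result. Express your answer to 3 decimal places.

First differences Δx: 0, -3, 7, -1, -4, -1, 1
Mean of differences = -0.1429
Numerator Σ(Δx_t−Δx̄)(Δx_{t+1}−Δx̄) = -21.3061
Denominator Σ(Δx_t−Δx̄)² = 76.8571
r_1(Δx) = -21.3061 / 76.8571 = -0.277

-0.277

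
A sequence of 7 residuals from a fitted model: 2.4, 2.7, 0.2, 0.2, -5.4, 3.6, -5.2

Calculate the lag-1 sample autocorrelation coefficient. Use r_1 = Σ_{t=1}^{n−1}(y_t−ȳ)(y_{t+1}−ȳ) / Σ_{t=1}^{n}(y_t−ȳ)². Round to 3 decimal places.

Mean ȳ = (2.4 + 2.7 + 0.2 + 0.2 − 5.4 + 3.6 − 5.2)/7 = -0.2143
Deviations from mean: 2.6143, 2.9143, 0.4143, 0.4143, -5.1857, 3.8143, -4.9857
Numerator Σ_{t=1}^{6}(y_t−ȳ)(y_{t+1}−ȳ) = -31.9473
Denominator Σ(y_t−ȳ)² = 81.9686
r_1 = -31.9473 / 81.9686 = -0.390

-0.390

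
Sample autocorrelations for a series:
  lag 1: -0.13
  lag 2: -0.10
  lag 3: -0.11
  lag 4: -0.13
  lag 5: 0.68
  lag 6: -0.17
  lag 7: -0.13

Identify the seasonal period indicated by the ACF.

The largest autocorrelation is r_5 = 0.68; the remaining lags stay at or below -0.10.
The dominant spike at lag 5 indicates a seasonal period of 5.

5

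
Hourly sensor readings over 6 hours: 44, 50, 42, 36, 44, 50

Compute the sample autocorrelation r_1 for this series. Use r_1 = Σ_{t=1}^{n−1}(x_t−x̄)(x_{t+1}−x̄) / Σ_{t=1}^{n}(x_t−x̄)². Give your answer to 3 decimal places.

Mean x̄ = (44 + 50 + 42 + 36 + 44 + 50)/6 = 44.3333
Σ(x_t−x̄)(x_{t+1}−x̄) = (-1.8889) + (-13.2222) + (19.4444) + (2.7778) + (-1.8889) = 5.2222
Denominator Σ(x_t−x̄)² = 139.3333
r_1 = 5.2222 / 139.3333 = 0.037

0.037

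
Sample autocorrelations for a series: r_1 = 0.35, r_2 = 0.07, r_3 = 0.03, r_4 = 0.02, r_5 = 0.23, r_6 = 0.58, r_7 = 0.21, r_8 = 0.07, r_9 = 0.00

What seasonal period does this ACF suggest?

The largest autocorrelation is r_6 = 0.58; the remaining lags stay at or below 0.35. The elevated value at lag 1 (0.35), dropping to 0.07 at lag 2, reflects decaying short-term dependence rather than seasonality.
The dominant spike at lag 6 indicates a seasonal period of 6.

6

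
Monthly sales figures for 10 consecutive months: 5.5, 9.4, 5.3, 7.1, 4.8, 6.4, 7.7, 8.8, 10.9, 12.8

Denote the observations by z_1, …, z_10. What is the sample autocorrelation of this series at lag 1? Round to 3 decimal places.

Mean z̄ = (5.5 + 9.4 + 5.3 + 7.1 + 4.8 + 6.4 + 7.7 + 8.8 + 10.9 + 12.8)/10 = 7.8700
Numerator Σ_{t=1}^{9}(z_t−z̄)(z_{t+1}−z̄) = 19.1451
Denominator Σ(z_t−z̄)² = 61.1210
r_1 = 19.1451 / 61.1210 = 0.313

0.313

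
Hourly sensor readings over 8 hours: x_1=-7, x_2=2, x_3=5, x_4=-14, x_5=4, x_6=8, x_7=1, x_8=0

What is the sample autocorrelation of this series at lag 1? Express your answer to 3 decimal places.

Mean x̄ = (-7 + 2 + 5 − 14 + 4 + 8 + 1 + 0)/8 = -0.1250
Σ(x_t−x̄)(x_{t+1}−x̄) = (-14.6094) + (10.8906) + (-71.1094) + (-57.2344) + (33.5156) + (9.1406) + (0.1406) = -89.2656
Denominator Σ(x_t−x̄)² = 354.8750
r_1 = -89.2656 / 354.8750 = -0.252

-0.252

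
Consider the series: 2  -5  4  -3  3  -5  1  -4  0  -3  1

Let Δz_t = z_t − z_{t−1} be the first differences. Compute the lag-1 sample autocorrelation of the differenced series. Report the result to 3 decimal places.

First differences Δz: -7, 9, -7, 6, -8, 6, -5, 4, -3, 4
Mean of differences = -0.1000
Numerator Σ(Δz_t−Δz̄)(Δz_{t+1}−Δz̄) = -337.8100
Denominator Σ(Δz_t−Δz̄)² = 380.9000
r_1(Δz) = -337.8100 / 380.9000 = -0.887

-0.887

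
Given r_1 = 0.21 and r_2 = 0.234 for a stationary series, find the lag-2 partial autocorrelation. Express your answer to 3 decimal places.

0.199

φ_{22} = (r_2 − r_1²) / (1 − r_1²)
r_1² = (0.21)² = 0.0441
Numerator = 0.234 − 0.0441 = 0.1899; denominator = 1 − 0.0441 = 0.9559
φ_{22} = 0.1899 / 0.9559 = 0.199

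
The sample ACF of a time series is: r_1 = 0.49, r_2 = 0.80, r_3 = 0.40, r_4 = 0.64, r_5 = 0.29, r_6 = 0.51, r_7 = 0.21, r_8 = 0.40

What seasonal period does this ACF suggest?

2

The largest autocorrelation is r_2 = 0.80, with weaker echoes at lags 4 (0.64) and 6 (0.51); the remaining lags stay at or below 0.49.
The dominant spike at lag 2 indicates a seasonal period of 2.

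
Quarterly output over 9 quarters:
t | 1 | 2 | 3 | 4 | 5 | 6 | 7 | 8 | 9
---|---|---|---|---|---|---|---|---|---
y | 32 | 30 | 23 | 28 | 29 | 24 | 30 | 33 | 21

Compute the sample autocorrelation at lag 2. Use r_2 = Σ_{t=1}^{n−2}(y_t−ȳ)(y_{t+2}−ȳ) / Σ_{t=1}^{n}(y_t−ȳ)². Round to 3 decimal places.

-0.419

Mean ȳ = (32 + 30 + 23 + 28 + 29 + 24 + 30 + 33 + 21)/9 = 27.7778
Σ(y_t−ȳ)(y_{t+2}−ȳ) = (-20.1728) + (0.4938) + (-5.8395) + (-0.8395) + (2.7160) + (-19.7284) + (-15.0617) = -58.4321
Denominator Σ(y_t−ȳ)² = 139.5556
r_2 = -58.4321 / 139.5556 = -0.419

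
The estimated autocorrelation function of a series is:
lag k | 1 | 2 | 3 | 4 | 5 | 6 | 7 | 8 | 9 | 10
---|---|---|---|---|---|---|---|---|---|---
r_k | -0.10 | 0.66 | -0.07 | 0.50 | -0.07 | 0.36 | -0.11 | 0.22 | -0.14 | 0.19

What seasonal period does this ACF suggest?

The largest autocorrelation is r_2 = 0.66, with weaker echoes at lags 4 (0.50), 6 (0.36), 8 (0.22) and 10 (0.19); the remaining lags stay at or below -0.07.
The dominant spike at lag 2 indicates a seasonal period of 2.

2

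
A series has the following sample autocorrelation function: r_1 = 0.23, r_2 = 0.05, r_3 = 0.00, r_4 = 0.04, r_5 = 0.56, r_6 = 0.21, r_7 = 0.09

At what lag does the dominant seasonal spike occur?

5

The largest autocorrelation is r_5 = 0.56; the remaining lags stay at or below 0.23. The elevated value at lag 1 (0.23), dropping to 0.05 at lag 2, reflects decaying short-term dependence rather than seasonality.
The dominant spike at lag 5 indicates a seasonal period of 5.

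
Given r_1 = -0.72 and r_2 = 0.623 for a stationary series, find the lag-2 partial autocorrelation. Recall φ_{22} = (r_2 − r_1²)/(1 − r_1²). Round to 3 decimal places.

φ_{22} = (r_2 − r_1²) / (1 − r_1²)
r_1² = (-0.72)² = 0.5184
Numerator = 0.623 − 0.5184 = 0.1046; denominator = 1 − 0.5184 = 0.4816
φ_{22} = 0.1046 / 0.4816 = 0.217

0.217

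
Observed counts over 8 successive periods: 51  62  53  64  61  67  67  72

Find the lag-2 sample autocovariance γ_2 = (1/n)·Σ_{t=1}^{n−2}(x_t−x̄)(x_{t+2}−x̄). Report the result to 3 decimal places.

Mean x̄ = (51 + 62 + 53 + 64 + 61 + 67 + 67 + 72)/8 = 62.1250
Deviations: -11.1250, -0.1250, -9.1250, 1.8750, -1.1250, 4.8750, 4.8750, 9.8750
Σ_{t=1}^{6}(x_t−x̄)(x_{t+2}−x̄) = 163.3438
γ_2 = 163.3438 / 8 = 20.418

20.418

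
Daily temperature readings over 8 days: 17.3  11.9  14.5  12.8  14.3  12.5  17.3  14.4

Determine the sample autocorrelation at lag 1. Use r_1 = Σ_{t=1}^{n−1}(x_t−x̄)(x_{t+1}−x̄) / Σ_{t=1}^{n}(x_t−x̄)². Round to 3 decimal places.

-0.441

Mean x̄ = (17.3 + 11.9 + 14.5 + 12.8 + 14.3 + 12.5 + 17.3 + 14.4)/8 = 14.3750
Deviations from mean: 2.9250, -2.4750, 0.1250, -1.5750, -0.0750, -1.8750, 2.9250, 0.0250
Numerator Σ_{t=1}^{7}(x_t−x̄)(x_{t+1}−x̄) = -12.8981
Denominator Σ(x_t−x̄)² = 29.2550
r_1 = -12.8981 / 29.2550 = -0.441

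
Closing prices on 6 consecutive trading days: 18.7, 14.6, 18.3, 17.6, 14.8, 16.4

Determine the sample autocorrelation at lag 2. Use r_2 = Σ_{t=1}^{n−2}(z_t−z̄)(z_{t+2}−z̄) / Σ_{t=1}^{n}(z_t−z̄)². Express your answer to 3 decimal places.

-0.135

Mean z̄ = (18.7 + 14.6 + 18.3 + 17.6 + 14.8 + 16.4)/6 = 16.7333
Deviations from mean: 1.9667, -2.1333, 1.5667, 0.8667, -1.9333, -0.3333
Σ(z_t−z̄)(z_{t+2}−z̄) = (3.0811) + (-1.8489) + (-3.0289) + (-0.2889) = -2.0856
Denominator Σ(z_t−z̄)² = 15.4733
r_2 = -2.0856 / 15.4733 = -0.135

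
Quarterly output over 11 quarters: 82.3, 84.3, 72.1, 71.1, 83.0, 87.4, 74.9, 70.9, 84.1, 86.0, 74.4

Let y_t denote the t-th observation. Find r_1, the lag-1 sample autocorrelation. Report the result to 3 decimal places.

-0.005

Mean ȳ = (82.3 + 84.3 + 72.1 + 71.1 + 83.0 + 87.4 + 74.9 + 70.9 + 84.1 + 86.0 + 74.4)/11 = 79.1364
Numerator Σ_{t=1}^{10}(y_t−ȳ)(y_{t+1}−ȳ) = -2.0104
Denominator Σ(y_t−ȳ)² = 413.9455
r_1 = -2.0104 / 413.9455 = -0.005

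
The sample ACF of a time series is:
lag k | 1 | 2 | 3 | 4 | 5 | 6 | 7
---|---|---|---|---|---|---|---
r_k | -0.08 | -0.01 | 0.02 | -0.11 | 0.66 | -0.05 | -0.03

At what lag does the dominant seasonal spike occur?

5

The largest autocorrelation is r_5 = 0.66; the remaining lags stay at or below 0.02.
The dominant spike at lag 5 indicates a seasonal period of 5.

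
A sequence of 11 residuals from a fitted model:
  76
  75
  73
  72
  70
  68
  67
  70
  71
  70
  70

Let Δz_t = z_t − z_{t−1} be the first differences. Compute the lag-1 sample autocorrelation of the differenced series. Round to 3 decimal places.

First differences Δz: -1, -2, -1, -2, -2, -1, 3, 1, -1, 0
Mean of differences = -0.6000
Numerator Σ(Δz_t−Δz̄)(Δz_{t+1}−Δz̄) = 7.6400
Denominator Σ(Δz_t−Δz̄)² = 22.4000
r_1(Δz) = 7.6400 / 22.4000 = 0.341

0.341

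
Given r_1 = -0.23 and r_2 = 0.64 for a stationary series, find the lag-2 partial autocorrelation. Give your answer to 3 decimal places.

0.620

φ_{22} = (r_2 − r_1²) / (1 − r_1²)
r_1² = (-0.23)² = 0.0529
Numerator = 0.64 − 0.0529 = 0.5871; denominator = 1 − 0.0529 = 0.9471
φ_{22} = 0.5871 / 0.9471 = 0.620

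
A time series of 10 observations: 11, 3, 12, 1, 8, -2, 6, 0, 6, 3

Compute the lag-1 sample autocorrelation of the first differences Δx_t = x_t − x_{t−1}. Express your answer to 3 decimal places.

-0.901

First differences Δx: -8, 9, -11, 7, -10, 8, -6, 6, -3
Mean of differences = -0.8889
Numerator Σ(Δx_t−Δx̄)(Δx_{t+1}−Δx̄) = -498.1235
Denominator Σ(Δx_t−Δx̄)² = 552.8889
r_1(Δx) = -498.1235 / 552.8889 = -0.901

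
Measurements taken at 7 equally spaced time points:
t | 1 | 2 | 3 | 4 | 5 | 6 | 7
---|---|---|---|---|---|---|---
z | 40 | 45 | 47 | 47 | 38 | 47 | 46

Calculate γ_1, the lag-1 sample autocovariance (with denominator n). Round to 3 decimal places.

-3.318

Mean z̄ = (40 + 45 + 47 + 47 + 38 + 47 + 46)/7 = 44.2857
Σ_{t=1}^{6}(z_t−z̄)(z_{t+1}−z̄) = -23.2245
γ_1 = -23.2245 / 7 = -3.318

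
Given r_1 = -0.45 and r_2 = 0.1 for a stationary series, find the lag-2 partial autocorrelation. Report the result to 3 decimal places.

-0.129

φ_{22} = (r_2 − r_1²) / (1 − r_1²)
r_1² = (-0.45)² = 0.2025
Numerator = 0.1 − 0.2025 = -0.1025; denominator = 1 − 0.2025 = 0.7975
φ_{22} = -0.1025 / 0.7975 = -0.129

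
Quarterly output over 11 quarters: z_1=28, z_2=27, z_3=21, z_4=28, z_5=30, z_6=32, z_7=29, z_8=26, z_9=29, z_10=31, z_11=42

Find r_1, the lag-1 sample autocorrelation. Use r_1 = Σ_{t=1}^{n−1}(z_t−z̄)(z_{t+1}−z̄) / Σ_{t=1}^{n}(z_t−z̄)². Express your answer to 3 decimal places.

0.218

Mean z̄ = (28 + 27 + 21 + 28 + 30 + 32 + 29 + 26 + 29 + 31 + 42)/11 = 29.3636
Numerator Σ_{t=1}^{10}(z_t−z̄)(z_{t+1}−z̄) = 56.7769
Denominator Σ(z_t−z̄)² = 260.5455
r_1 = 56.7769 / 260.5455 = 0.218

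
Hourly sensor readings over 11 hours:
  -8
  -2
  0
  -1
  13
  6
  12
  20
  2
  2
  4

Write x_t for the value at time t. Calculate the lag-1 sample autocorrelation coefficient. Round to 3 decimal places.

Mean x̄ = (-8 − 2 + 0 − 1 + 13 + 6 + 12 + 20 + 2 + 2 + 4)/11 = 4.3636
Numerator Σ_{t=1}^{10}(x_t−x̄)(x_{t+1}−x̄) = 199.0496
Denominator Σ(x_t−x̄)² = 632.5455
r_1 = 199.0496 / 632.5455 = 0.315

0.315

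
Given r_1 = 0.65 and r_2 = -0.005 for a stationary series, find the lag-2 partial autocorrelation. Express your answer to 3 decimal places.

φ_{22} = (r_2 − r_1²) / (1 − r_1²)
r_1² = (0.65)² = 0.4225
Numerator = -0.005 − 0.4225 = -0.4275; denominator = 1 − 0.4225 = 0.5775
φ_{22} = -0.4275 / 0.5775 = -0.740

-0.740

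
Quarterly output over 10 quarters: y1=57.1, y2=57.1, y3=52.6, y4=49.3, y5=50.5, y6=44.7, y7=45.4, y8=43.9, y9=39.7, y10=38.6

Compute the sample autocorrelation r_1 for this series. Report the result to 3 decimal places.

0.665

Mean ȳ = (57.1 + 57.1 + 52.6 + 49.3 + 50.5 + 44.7 + 45.4 + 43.9 + 39.7 + 38.6)/10 = 47.8900
Numerator Σ_{t=1}^{9}(y_t−ȳ)(y_{t+1}−ȳ) = 256.8399
Denominator Σ(y_t−ȳ)² = 386.3090
r_1 = 256.8399 / 386.3090 = 0.665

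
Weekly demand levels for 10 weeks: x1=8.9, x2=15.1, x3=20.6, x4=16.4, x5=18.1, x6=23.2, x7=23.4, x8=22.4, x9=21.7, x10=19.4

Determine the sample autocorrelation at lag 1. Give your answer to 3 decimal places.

0.393

Mean x̄ = (8.9 + 15.1 + 20.6 + 16.4 + 18.1 + 23.2 + 23.4 + 22.4 + 21.7 + 19.4)/10 = 18.9200
Numerator Σ_{t=1}^{9}(x_t−x̄)(x_{t+1}−x̄) = 71.9556
Denominator Σ(x_t−x̄)² = 183.2960
r_1 = 71.9556 / 183.2960 = 0.393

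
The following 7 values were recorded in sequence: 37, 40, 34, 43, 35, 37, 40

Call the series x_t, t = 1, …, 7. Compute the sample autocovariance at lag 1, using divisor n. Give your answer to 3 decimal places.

-6.286

Mean x̄ = (37 + 40 + 34 + 43 + 35 + 37 + 40)/7 = 38.0000
Deviations: -1.0000, 2.0000, -4.0000, 5.0000, -3.0000, -1.0000, 2.0000
Σ_{t=1}^{6}(x_t−x̄)(x_{t+1}−x̄) = -44.0000
γ_1 = -44.0000 / 7 = -6.286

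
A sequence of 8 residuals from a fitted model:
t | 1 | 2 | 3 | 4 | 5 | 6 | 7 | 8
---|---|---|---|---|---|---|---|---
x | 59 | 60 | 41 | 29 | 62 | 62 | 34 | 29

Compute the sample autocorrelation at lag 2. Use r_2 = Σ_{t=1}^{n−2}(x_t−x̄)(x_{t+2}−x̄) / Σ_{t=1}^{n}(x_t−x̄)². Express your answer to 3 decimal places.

Mean x̄ = (59 + 60 + 41 + 29 + 62 + 62 + 34 + 29)/8 = 47.0000
Deviations from mean: 12.0000, 13.0000, -6.0000, -18.0000, 15.0000, 15.0000, -13.0000, -18.0000
Numerator Σ_{t=1}^{6}(x_t−x̄)(x_{t+2}−x̄) = -1131.0000
Denominator Σ(x_t−x̄)² = 1616.0000
r_2 = -1131.0000 / 1616.0000 = -0.700

-0.700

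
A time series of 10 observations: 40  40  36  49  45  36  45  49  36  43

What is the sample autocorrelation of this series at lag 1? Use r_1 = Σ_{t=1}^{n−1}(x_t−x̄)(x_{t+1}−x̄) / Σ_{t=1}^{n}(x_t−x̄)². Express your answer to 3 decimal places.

-0.292

Mean x̄ = (40 + 40 + 36 + 49 + 45 + 36 + 45 + 49 + 36 + 43)/10 = 41.9000
Numerator Σ_{t=1}^{9}(x_t−x̄)(x_{t+1}−x̄) = -68.0100
Denominator Σ(x_t−x̄)² = 232.9000
r_1 = -68.0100 / 232.9000 = -0.292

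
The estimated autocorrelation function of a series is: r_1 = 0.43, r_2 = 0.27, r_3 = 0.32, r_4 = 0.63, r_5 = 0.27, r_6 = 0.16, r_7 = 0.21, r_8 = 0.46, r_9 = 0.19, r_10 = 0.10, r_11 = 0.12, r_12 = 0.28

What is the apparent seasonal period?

The largest autocorrelation is r_4 = 0.63, with a weaker echo at lag 8 (0.46); the remaining lags stay at or below 0.43. The elevated value at lag 1 (0.43), dropping to 0.27 at lag 2, reflects decaying short-term dependence rather than seasonality.
The dominant spike at lag 4 indicates a seasonal period of 4.

4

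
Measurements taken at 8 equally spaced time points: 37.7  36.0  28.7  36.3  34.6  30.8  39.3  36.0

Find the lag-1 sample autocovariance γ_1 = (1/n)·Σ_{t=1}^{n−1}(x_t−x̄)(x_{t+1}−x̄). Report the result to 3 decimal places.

Mean x̄ = (37.7 + 36.0 + 28.7 + 36.3 + 34.6 + 30.8 + 39.3 + 36.0)/8 = 34.9250
Deviations: 2.7750, 1.0750, -6.2250, 1.3750, -0.3250, -4.1250, 4.3750, 1.0750
Σ_{t=1}^{7}(x_t−x̄)(x_{t+1}−x̄) = -24.7181
γ_1 = -24.7181 / 8 = -3.090

-3.090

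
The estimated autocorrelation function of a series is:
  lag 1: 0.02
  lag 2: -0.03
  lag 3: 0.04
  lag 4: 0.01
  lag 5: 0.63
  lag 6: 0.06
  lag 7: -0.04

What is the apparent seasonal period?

5

The largest autocorrelation is r_5 = 0.63; the remaining lags stay at or below 0.06.
The dominant spike at lag 5 indicates a seasonal period of 5.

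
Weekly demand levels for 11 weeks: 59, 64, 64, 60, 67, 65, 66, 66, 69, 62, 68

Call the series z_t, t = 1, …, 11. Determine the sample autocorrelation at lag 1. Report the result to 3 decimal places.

-0.150

Mean z̄ = (59 + 64 + 64 + 60 + 67 + 65 + 66 + 66 + 69 + 62 + 68)/11 = 64.5455
Numerator Σ_{t=1}^{10}(z_t−z̄)(z_{t+1}−z̄) = -15.1157
Denominator Σ(z_t−z̄)² = 100.7273
r_1 = -15.1157 / 100.7273 = -0.150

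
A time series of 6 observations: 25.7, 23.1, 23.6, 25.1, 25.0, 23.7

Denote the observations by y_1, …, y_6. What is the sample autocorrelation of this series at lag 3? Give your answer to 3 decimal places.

0.128

Mean ȳ = (25.7 + 23.1 + 23.6 + 25.1 + 25.0 + 23.7)/6 = 24.3667
Deviations from mean: 1.3333, -1.2667, -0.7667, 0.7333, 0.6333, -0.6667
Numerator Σ_{t=1}^{3}(y_t−ȳ)(y_{t+3}−ȳ) = 0.6867
Denominator Σ(y_t−ȳ)² = 5.3533
r_3 = 0.6867 / 5.3533 = 0.128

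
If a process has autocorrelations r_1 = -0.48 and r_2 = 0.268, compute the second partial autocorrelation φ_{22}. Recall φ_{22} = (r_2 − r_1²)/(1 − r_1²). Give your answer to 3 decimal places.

0.049

φ_{22} = (r_2 − r_1²) / (1 − r_1²)
r_1² = (-0.48)² = 0.2304
Numerator = 0.268 − 0.2304 = 0.0376; denominator = 1 − 0.2304 = 0.7696
φ_{22} = 0.0376 / 0.7696 = 0.049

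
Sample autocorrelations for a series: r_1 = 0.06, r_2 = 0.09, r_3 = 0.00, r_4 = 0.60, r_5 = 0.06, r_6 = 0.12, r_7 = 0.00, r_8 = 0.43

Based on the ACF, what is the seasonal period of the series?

4

The largest autocorrelation is r_4 = 0.60, with a weaker echo at lag 8 (0.43); the remaining lags stay at or below 0.12.
The dominant spike at lag 4 indicates a seasonal period of 4.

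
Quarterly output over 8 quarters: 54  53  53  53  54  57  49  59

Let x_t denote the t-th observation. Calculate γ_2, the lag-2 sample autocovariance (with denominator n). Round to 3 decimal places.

Mean x̄ = (54 + 53 + 53 + 53 + 54 + 57 + 49 + 59)/8 = 54.0000
Σ_{t=1}^{6}(x_t−x̄)(x_{t+2}−x̄) = 13.0000
γ_2 = 13.0000 / 8 = 1.625

1.625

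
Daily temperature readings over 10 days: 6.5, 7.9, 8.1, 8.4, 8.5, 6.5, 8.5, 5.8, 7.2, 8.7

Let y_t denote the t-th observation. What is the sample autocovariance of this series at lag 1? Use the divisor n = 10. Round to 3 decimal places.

-0.238

Mean ȳ = (6.5 + 7.9 + 8.1 + 8.4 + 8.5 + 6.5 + 8.5 + 5.8 + 7.2 + 8.7)/10 = 7.6100
Σ_{t=1}^{9}(y_t−ȳ)(y_{t+1}−ȳ) = -2.3811
γ_1 = -2.3811 / 10 = -0.238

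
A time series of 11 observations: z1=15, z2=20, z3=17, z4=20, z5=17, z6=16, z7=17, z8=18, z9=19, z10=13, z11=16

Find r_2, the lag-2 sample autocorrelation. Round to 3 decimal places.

Mean z̄ = (15 + 20 + 17 + 20 + 17 + 16 + 17 + 18 + 19 + 13 + 16)/11 = 17.0909
Numerator Σ_{t=1}^{9}(z_t−z̄)(z_{t+2}−z̄) = -1.4711
Denominator Σ(z_t−z̄)² = 44.9091
r_2 = -1.4711 / 44.9091 = -0.033

-0.033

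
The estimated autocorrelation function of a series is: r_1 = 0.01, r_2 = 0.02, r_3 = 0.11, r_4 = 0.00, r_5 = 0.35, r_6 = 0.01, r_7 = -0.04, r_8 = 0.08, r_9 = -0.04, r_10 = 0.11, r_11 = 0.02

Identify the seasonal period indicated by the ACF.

5

The largest autocorrelation is r_5 = 0.35; the remaining lags stay at or below 0.11.
The dominant spike at lag 5 indicates a seasonal period of 5.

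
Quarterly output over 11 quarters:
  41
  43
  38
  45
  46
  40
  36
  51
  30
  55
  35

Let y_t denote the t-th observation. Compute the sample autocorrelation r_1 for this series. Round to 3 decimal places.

-0.778

Mean ȳ = (41 + 43 + 38 + 45 + 46 + 40 + 36 + 51 + 30 + 55 + 35)/11 = 41.8182
Numerator Σ_{t=1}^{10}(y_t−ȳ)(y_{t+1}−ȳ) = -408.9421
Denominator Σ(y_t−ȳ)² = 525.6364
r_1 = -408.9421 / 525.6364 = -0.778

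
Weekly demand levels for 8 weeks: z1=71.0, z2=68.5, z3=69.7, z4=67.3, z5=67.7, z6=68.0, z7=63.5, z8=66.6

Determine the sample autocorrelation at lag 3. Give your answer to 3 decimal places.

Mean z̄ = (71.0 + 68.5 + 69.7 + 67.3 + 67.7 + 68.0 + 63.5 + 66.6)/8 = 67.7875
Deviations from mean: 3.2125, 0.7125, 1.9125, -0.4875, -0.0875, 0.2125, -4.2875, -1.1875
Σ(z_t−z̄)(z_{t+3}−z̄) = (-1.5661) + (-0.0623) + (0.4064) + (2.0902) + (0.1039) = 0.9720
Denominator Σ(z_t−z̄)² = 34.5688
r_3 = 0.9720 / 34.5688 = 0.028

0.028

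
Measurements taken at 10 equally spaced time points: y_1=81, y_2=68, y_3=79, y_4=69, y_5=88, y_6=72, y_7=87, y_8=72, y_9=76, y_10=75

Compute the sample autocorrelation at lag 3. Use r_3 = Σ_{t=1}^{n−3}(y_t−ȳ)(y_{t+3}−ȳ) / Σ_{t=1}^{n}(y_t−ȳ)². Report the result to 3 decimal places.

-0.656

Mean ȳ = (81 + 68 + 79 + 69 + 88 + 72 + 87 + 72 + 76 + 75)/10 = 76.7000
Σ(y_t−ȳ)(y_{t+3}−ȳ) = (-33.1100) + (-98.3100) + (-10.8100) + (-79.3100) + (-53.1100) + (3.2900) + (-17.5100) = -288.8700
Denominator Σ(y_t−ȳ)² = 440.1000
r_3 = -288.8700 / 440.1000 = -0.656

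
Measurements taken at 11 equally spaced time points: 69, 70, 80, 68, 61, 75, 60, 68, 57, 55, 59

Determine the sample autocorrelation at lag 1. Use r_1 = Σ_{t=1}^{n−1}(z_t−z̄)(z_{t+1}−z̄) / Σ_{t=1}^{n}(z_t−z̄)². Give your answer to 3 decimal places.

Mean z̄ = (69 + 70 + 80 + 68 + 61 + 75 + 60 + 68 + 57 + 55 + 59)/11 = 65.6364
Numerator Σ_{t=1}^{10}(z_t−z̄)(z_{t+1}−z̄) = 132.8678
Denominator Σ(z_t−z̄)² = 620.5455
r_1 = 132.8678 / 620.5455 = 0.214

0.214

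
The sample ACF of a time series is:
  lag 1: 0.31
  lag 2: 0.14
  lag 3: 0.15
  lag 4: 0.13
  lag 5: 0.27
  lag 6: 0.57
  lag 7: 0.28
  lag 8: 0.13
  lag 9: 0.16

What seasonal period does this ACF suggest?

The largest autocorrelation is r_6 = 0.57; the remaining lags stay at or below 0.31. The elevated value at lag 1 (0.31), dropping to 0.14 at lag 2, reflects decaying short-term dependence rather than seasonality.
The dominant spike at lag 6 indicates a seasonal period of 6.

6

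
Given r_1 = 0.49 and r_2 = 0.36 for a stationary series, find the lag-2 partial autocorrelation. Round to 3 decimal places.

φ_{22} = (r_2 − r_1²) / (1 − r_1²)
r_1² = (0.49)² = 0.2401
Numerator = 0.36 − 0.2401 = 0.1199; denominator = 1 − 0.2401 = 0.7599
φ_{22} = 0.1199 / 0.7599 = 0.158

0.158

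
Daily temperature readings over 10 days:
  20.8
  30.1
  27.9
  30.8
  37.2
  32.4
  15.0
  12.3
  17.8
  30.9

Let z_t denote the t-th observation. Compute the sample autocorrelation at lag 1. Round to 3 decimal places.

0.427

Mean z̄ = (20.8 + 30.1 + 27.9 + 30.8 + 37.2 + 32.4 + 15.0 + 12.3 + 17.8 + 30.9)/10 = 25.5200
Numerator Σ_{t=1}^{9}(z_t−z̄)(z_{t+1}−z̄) = 271.0996
Denominator Σ(z_t−z̄)² = 634.5360
r_1 = 271.0996 / 634.5360 = 0.427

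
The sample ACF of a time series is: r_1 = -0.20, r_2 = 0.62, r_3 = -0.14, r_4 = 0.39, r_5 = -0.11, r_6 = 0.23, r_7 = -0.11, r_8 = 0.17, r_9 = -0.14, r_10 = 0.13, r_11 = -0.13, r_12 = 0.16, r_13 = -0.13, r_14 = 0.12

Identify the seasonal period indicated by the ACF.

The largest autocorrelation is r_2 = 0.62, with weaker echoes at lags 4 (0.39), 6 (0.23), 8 (0.17) and 12 (0.16); the remaining lags stay at or below 0.13.
The dominant spike at lag 2 indicates a seasonal period of 2.

2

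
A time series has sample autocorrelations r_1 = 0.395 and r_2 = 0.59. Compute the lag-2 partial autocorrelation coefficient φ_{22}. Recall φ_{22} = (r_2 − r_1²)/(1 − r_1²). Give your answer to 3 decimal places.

0.514

φ_{22} = (r_2 − r_1²) / (1 − r_1²)
r_1² = (0.395)² = 0.156025
Numerator = 0.59 − 0.1560 = 0.4340; denominator = 1 − 0.1560 = 0.8440
φ_{22} = 0.4340 / 0.8440 = 0.514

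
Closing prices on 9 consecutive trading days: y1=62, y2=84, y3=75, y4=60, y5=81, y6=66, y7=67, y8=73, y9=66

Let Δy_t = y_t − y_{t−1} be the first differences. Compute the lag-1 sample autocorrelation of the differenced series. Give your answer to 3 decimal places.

First differences Δy: 22, -9, -15, 21, -15, 1, 6, -7
Mean of differences = 0.5000
Numerator Σ(Δy_t−Δȳ)(Δy_{t+1}−Δȳ) = -738.7500
Denominator Σ(Δy_t−Δȳ)² = 1540.0000
r_1(Δy) = -738.7500 / 1540.0000 = -0.480

-0.480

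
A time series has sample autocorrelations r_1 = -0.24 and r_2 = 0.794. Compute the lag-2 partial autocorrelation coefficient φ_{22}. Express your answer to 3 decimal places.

0.781

φ_{22} = (r_2 − r_1²) / (1 − r_1²)
r_1² = (-0.24)² = 0.0576
Numerator = 0.794 − 0.0576 = 0.7364; denominator = 1 − 0.0576 = 0.9424
φ_{22} = 0.7364 / 0.9424 = 0.781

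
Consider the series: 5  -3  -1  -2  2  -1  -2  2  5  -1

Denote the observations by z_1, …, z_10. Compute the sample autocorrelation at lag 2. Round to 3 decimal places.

Mean z̄ = (5 − 3 − 1 − 2 + 2 − 1 − 2 + 2 + 5 − 1)/10 = 0.4000
Numerator Σ_{t=1}^{8}(z_t−z̄)(z_{t+2}−z̄) = -16.5200
Denominator Σ(z_t−z̄)² = 76.4000
r_2 = -16.5200 / 76.4000 = -0.216

-0.216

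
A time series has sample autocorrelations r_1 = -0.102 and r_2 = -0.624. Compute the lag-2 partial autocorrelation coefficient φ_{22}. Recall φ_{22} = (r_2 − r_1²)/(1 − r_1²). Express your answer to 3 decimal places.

φ_{22} = (r_2 − r_1²) / (1 − r_1²)
r_1² = (-0.102)² = 0.010404
Numerator = -0.624 − 0.0104 = -0.6344; denominator = 1 − 0.0104 = 0.9896
φ_{22} = -0.6344 / 0.9896 = -0.641

-0.641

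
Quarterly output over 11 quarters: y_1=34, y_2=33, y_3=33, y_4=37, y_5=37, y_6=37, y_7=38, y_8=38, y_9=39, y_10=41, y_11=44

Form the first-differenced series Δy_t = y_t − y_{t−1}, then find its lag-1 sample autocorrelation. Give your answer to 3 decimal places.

-0.045

First differences Δy: -1, 0, 4, 0, 0, 1, 0, 1, 2, 3
Mean of differences = 1.0000
Numerator Σ(Δy_t−Δȳ)(Δy_{t+1}−Δȳ) = -1.0000
Denominator Σ(Δy_t−Δȳ)² = 22.0000
r_1(Δy) = -1.0000 / 22.0000 = -0.045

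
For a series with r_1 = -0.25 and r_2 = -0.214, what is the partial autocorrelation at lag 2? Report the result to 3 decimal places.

φ_{22} = (r_2 − r_1²) / (1 − r_1²)
r_1² = (-0.25)² = 0.0625
Numerator = -0.214 − 0.0625 = -0.2765; denominator = 1 − 0.0625 = 0.9375
φ_{22} = -0.2765 / 0.9375 = -0.295

-0.295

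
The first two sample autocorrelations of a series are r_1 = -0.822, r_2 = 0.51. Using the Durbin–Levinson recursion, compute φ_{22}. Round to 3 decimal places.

φ_{22} = (r_2 − r_1²) / (1 − r_1²)
r_1² = (-0.822)² = 0.675684
Numerator = 0.51 − 0.6757 = -0.1657; denominator = 1 − 0.6757 = 0.3243
φ_{22} = -0.1657 / 0.3243 = -0.511

-0.511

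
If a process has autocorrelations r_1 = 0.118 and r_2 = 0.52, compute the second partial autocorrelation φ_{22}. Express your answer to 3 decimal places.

φ_{22} = (r_2 − r_1²) / (1 − r_1²)
r_1² = (0.118)² = 0.013924
Numerator = 0.52 − 0.0139 = 0.5061; denominator = 1 − 0.0139 = 0.9861
φ_{22} = 0.5061 / 0.9861 = 0.513

0.513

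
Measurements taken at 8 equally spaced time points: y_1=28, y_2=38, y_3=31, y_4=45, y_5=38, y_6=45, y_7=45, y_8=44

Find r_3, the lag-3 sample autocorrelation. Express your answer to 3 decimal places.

-0.261

Mean ȳ = (28 + 38 + 31 + 45 + 38 + 45 + 45 + 44)/8 = 39.2500
Deviations from mean: -11.2500, -1.2500, -8.2500, 5.7500, -1.2500, 5.7500, 5.7500, 4.7500
Numerator Σ_{t=1}^{5}(y_t−ȳ)(y_{t+3}−ȳ) = -83.4375
Denominator Σ(y_t−ȳ)² = 319.5000
r_3 = -83.4375 / 319.5000 = -0.261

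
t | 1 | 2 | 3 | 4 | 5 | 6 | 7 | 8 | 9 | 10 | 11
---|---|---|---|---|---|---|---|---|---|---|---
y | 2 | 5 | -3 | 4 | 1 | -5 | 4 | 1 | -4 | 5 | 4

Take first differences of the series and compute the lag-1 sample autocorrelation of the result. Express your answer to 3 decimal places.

First differences Δy: 3, -8, 7, -3, -6, 9, -3, -5, 9, -1
Mean of differences = 0.2000
Numerator Σ(Δy_t−Δȳ)(Δy_{t+1}−Δȳ) = -203.0400
Denominator Σ(Δy_t−Δȳ)² = 363.6000
r_1(Δy) = -203.0400 / 363.6000 = -0.558

-0.558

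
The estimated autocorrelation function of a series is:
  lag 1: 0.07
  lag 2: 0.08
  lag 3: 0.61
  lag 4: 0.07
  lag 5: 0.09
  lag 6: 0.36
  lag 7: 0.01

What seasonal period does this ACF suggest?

The largest autocorrelation is r_3 = 0.61, with a weaker echo at lag 6 (0.36); the remaining lags stay at or below 0.09.
The dominant spike at lag 3 indicates a seasonal period of 3.

3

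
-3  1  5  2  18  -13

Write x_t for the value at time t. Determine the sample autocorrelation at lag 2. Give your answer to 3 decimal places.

0.066

Mean x̄ = (-3 + 1 + 5 + 2 + 18 − 13)/6 = 1.6667
Deviations from mean: -4.6667, -0.6667, 3.3333, 0.3333, 16.3333, -14.6667
Σ(x_t−x̄)(x_{t+2}−x̄) = (-15.5556) + (-0.2222) + (54.4444) + (-4.8889) = 33.7778
Denominator Σ(x_t−x̄)² = 515.3333
r_2 = 33.7778 / 515.3333 = 0.066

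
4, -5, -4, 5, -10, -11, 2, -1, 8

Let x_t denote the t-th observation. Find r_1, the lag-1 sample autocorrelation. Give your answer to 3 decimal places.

-0.072

Mean x̄ = (4 − 5 − 4 + 5 − 10 − 11 + 2 − 1 + 8)/9 = -1.3333
Numerator Σ_{t=1}^{8}(x_t−x̄)(x_{t+1}−x̄) = -25.7778
Denominator Σ(x_t−x̄)² = 356.0000
r_1 = -25.7778 / 356.0000 = -0.072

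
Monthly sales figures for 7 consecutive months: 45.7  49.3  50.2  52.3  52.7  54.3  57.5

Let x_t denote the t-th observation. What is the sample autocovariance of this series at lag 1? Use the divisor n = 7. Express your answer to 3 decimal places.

5.054

Mean x̄ = (45.7 + 49.3 + 50.2 + 52.3 + 52.7 + 54.3 + 57.5)/7 = 51.7143
Σ_{t=1}^{6}(x_t−x̄)(x_{t+1}−x̄) = 35.3755
γ_1 = 35.3755 / 7 = 5.054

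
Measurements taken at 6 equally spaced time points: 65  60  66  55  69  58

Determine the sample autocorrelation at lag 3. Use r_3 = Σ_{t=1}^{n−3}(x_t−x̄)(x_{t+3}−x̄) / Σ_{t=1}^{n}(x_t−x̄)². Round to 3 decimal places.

-0.358

Mean x̄ = (65 + 60 + 66 + 55 + 69 + 58)/6 = 62.1667
Deviations from mean: 2.8333, -2.1667, 3.8333, -7.1667, 6.8333, -4.1667
Σ(x_t−x̄)(x_{t+3}−x̄) = (-20.3056) + (-14.8056) + (-15.9722) = -51.0833
Denominator Σ(x_t−x̄)² = 142.8333
r_3 = -51.0833 / 142.8333 = -0.358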